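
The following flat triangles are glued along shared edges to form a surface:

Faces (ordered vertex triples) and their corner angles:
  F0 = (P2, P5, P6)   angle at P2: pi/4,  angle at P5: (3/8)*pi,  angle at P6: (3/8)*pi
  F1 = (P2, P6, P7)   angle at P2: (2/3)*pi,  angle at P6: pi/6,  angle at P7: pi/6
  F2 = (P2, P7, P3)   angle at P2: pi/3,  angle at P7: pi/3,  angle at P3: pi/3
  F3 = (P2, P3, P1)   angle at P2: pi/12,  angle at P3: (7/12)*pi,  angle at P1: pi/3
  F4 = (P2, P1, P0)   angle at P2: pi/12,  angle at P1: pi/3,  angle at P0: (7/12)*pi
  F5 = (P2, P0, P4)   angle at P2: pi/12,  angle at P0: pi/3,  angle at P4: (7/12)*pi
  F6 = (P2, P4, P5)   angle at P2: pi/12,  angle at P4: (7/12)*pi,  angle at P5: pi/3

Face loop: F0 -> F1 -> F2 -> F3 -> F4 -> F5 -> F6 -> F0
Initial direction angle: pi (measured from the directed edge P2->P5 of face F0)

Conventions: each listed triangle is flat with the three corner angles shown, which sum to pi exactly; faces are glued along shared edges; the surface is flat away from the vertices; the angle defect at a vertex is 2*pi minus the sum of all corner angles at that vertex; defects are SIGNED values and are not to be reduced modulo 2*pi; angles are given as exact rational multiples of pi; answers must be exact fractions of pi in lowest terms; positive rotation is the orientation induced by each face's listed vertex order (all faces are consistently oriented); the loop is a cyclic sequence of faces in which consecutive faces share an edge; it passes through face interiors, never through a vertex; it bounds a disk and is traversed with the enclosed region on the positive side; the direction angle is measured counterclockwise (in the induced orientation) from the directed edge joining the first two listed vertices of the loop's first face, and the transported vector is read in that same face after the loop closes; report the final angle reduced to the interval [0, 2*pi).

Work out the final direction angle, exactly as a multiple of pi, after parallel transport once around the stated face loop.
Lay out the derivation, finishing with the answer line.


enclosed vertex P2: corner angles sum to (19/12)*pi, defect = 2*pi - (19/12)*pi = (5/12)*pi
summing the enclosed defects onto the initial angle, mod 2*pi in the induced orientation:
final angle = pi + (5/12)*pi = (17/12)*pi (mod 2*pi)

Answer: final direction angle = (17/12)*pi


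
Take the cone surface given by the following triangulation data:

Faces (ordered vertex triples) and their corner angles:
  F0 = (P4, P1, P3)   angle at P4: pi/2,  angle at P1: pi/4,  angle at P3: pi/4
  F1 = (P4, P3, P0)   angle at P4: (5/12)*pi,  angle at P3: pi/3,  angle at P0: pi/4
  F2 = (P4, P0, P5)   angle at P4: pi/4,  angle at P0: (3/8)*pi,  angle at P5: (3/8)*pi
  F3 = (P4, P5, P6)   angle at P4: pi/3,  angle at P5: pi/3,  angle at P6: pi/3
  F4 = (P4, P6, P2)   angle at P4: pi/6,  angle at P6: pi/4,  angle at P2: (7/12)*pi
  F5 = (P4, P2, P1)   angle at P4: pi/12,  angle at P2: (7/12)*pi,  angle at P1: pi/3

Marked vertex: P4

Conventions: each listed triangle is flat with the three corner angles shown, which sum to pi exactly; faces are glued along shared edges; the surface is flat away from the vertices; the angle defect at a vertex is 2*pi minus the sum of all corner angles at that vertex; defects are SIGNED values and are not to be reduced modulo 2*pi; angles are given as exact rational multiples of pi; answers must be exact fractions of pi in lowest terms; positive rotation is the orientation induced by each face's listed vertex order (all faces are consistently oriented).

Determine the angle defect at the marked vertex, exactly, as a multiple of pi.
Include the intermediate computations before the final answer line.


Sum of corner angles at P4: (7/4)*pi
defect = 2*pi - (7/4)*pi

Answer: defect(P4) = pi/4


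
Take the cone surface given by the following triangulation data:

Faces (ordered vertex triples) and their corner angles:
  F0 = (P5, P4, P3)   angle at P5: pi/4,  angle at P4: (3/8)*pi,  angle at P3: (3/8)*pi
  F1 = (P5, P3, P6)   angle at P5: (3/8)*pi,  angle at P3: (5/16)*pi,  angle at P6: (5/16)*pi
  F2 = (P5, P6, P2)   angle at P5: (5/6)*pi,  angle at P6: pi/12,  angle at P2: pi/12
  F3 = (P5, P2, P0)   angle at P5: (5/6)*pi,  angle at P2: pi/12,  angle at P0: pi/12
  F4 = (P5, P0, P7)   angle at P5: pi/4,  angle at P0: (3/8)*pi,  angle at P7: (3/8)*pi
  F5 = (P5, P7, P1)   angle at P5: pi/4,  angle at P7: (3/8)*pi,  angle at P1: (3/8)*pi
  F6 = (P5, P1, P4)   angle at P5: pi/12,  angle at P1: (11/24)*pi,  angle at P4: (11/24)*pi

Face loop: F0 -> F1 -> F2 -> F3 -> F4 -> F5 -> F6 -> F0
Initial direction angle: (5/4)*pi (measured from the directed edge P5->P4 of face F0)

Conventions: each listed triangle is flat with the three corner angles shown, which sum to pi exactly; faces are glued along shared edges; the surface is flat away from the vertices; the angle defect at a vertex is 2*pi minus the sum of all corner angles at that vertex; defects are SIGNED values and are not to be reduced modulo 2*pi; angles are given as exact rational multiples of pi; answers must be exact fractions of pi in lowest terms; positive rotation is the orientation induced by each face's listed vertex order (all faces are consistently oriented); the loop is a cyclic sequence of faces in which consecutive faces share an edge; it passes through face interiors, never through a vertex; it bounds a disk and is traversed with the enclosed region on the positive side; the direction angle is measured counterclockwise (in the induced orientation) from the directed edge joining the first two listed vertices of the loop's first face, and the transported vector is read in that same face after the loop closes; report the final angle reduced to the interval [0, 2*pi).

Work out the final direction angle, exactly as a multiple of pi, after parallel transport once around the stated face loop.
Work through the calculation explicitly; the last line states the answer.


enclosed vertex P5: corner angles sum to (23/8)*pi, defect = 2*pi - (23/8)*pi = (-7/8)*pi
summing the enclosed defects onto the initial angle, mod 2*pi in the induced orientation:
final angle = (5/4)*pi - (7/8)*pi = (3/8)*pi (mod 2*pi)

Answer: final direction angle = (3/8)*pi


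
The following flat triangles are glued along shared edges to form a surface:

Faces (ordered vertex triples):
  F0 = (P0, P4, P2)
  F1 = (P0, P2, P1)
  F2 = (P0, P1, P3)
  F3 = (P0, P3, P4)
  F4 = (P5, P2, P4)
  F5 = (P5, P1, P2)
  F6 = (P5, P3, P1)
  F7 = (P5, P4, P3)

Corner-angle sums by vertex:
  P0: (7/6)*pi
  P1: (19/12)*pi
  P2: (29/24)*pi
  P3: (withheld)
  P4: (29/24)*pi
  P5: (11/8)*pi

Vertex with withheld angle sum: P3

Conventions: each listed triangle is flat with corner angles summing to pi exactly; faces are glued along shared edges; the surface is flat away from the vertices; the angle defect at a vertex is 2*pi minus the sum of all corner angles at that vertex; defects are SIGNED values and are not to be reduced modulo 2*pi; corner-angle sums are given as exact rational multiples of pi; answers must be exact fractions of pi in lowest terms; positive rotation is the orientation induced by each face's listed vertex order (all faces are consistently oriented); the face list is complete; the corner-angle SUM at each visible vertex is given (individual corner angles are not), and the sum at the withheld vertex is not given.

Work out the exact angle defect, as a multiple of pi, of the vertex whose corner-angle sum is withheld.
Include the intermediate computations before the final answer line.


V = 6, E = 12, F = 8; chi = V - E + F = 2
Gauss-Bonnet: total defect = 2*pi*chi = 4*pi; visible defects sum to (83/24)*pi

Answer: defect(P3) = (13/24)*pi


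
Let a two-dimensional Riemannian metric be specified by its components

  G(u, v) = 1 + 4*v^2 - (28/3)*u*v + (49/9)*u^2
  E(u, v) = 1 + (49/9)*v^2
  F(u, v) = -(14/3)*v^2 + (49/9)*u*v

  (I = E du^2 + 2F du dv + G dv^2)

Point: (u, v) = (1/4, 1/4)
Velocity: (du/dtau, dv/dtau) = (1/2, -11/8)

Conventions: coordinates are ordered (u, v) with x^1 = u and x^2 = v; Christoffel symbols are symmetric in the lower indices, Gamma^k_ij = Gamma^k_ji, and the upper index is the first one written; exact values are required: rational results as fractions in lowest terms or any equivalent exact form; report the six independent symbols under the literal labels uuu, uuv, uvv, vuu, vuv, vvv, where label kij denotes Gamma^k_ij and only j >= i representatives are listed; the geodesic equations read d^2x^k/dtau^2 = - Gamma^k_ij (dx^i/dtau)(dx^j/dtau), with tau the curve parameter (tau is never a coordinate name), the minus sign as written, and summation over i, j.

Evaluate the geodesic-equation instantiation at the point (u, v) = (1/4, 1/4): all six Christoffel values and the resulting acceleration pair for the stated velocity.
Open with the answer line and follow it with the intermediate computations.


Answer: Gamma_uuu = 0, Gamma_uuv = 98/97, Gamma_uvv = -84/97, Gamma_vuu = 0, Gamma_vuv = 14/97, Gamma_vvv = -12/97; accelerations (d^2u/dtau^2, d^2v/dtau^2) = (4697/1552, 671/1552)

E = 193/144, F = 7/144, G = 145/144 at the point
E_u = 0, E_v = 49/18, F_u = 49/36, F_v = -35/36, G_u = 7/18, G_v = -1/3
EG - F^2 = 97/72;  g^inv = (72/97) * [[145/144, -7/144], [-7/144, 193/144]]
first-kind symbols [ij,l] = (1/2)(d_i g_jl + d_j g_il - d_l g_ij): [uu,u] = E_u/2 = 0, [uu,v] = F_u - E_v/2 = 0, [uv,u] = E_v/2 = 49/36, [uv,v] = G_u/2 = 7/36, [vv,u] = F_v - G_u/2 = -7/6, [vv,v] = G_v/2 = -1/6
Gamma^u_ij = (G*[ij,u] - F*[ij,v])/(EG - F^2), Gamma^v_ij = (E*[ij,v] - F*[ij,u])/(EG - F^2)
Gamma_uuu = 0, Gamma_uuv = 98/97, Gamma_uvv = -84/97, Gamma_vuu = 0, Gamma_vuv = 14/97, Gamma_vvv = -12/97
d^2u/dtau^2 = -(Gamma_uuu*(1/2)^2 + 2*Gamma_uuv*(1/2)*(-11/8) + Gamma_uvv*(-11/8)^2) = 4697/1552
d^2v/dtau^2 = -(Gamma_vuu*(1/2)^2 + 2*Gamma_vuv*(1/2)*(-11/8) + Gamma_vvv*(-11/8)^2) = 671/1552


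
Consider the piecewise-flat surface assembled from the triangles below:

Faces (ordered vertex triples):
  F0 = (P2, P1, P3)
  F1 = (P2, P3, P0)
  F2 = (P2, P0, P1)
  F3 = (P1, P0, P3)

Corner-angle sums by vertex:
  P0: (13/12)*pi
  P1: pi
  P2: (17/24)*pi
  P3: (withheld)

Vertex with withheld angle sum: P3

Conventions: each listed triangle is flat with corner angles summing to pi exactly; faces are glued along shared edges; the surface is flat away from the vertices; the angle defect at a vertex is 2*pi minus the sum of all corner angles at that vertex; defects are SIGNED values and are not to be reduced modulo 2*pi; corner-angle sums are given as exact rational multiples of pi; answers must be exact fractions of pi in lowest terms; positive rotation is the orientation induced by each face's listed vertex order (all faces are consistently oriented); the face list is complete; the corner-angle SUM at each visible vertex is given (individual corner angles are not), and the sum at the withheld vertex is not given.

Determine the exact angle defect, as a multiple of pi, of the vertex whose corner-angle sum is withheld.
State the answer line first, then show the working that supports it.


Answer: defect(P3) = (19/24)*pi

V = 4, E = 6, F = 4; chi = V - E + F = 2
Gauss-Bonnet: total defect = 2*pi*chi = 4*pi; visible defects sum to (77/24)*pi


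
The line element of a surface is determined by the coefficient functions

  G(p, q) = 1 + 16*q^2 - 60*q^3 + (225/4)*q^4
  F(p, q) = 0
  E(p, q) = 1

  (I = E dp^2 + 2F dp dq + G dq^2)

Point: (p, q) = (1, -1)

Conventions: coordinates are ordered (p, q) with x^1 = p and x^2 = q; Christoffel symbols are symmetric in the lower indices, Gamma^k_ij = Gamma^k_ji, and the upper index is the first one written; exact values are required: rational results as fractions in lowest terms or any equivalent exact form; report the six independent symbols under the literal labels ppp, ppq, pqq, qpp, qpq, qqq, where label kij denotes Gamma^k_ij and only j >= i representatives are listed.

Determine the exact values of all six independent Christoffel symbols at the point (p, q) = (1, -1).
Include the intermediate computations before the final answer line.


E = 1, F = 0, G = 533/4 at the point
E_p = 0, E_q = 0, F_p = 0, F_q = 0, G_p = 0, G_q = -437
EG - F^2 = 533/4;  g^inv = (4/533) * [[533/4, 0], [0, 1]]
first-kind symbols [ij,l] = (1/2)(d_i g_jl + d_j g_il - d_l g_ij): [pp,p] = E_p/2 = 0, [pp,q] = F_p - E_q/2 = 0, [pq,p] = E_q/2 = 0, [pq,q] = G_p/2 = 0, [qq,p] = F_q - G_p/2 = 0, [qq,q] = G_q/2 = -437/2
Gamma^p_ij = (G*[ij,p] - F*[ij,q])/(EG - F^2), Gamma^q_ij = (E*[ij,q] - F*[ij,p])/(EG - F^2)

Answer: Gamma_ppp = 0, Gamma_ppq = 0, Gamma_pqq = 0, Gamma_qpp = 0, Gamma_qpq = 0, Gamma_qqq = -874/533


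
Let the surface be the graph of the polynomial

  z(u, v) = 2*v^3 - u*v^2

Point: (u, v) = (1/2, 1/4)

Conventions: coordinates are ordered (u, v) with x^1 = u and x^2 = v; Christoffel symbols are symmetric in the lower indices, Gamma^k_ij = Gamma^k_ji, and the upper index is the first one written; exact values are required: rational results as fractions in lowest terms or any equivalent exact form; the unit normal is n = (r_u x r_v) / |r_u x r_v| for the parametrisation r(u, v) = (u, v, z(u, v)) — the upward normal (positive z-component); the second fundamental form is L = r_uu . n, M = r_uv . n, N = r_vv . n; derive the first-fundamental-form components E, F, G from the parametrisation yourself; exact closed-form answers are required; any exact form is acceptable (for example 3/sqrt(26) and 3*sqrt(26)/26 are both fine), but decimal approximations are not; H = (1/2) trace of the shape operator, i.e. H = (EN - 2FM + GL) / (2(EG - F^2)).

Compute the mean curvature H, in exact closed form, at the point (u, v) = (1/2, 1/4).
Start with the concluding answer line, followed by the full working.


Answer: H = 4096*sqrt(29)/22707

z_u = -1/16, z_v = 1/8, z_uu = 0, z_uv = -1/2, z_vv = 2
E = 257/256, F = -1/128, G = 65/64; answer radicand W^2 = 261/256
unnormalised second-form numerators: l = 0, m = -1/2, n = 2; L = l/sqrt(261/256), and similarly M = m/sqrt(W^2), N = n/sqrt(W^2)
H = (E*n - 2*F*m + G*l) / (2*(EG - F^2)*sqrt(W^2)); E*n - 2*F*m + G*l = 2, EG - F^2 = 261/256, so H = (256/261)/sqrt(261/256)


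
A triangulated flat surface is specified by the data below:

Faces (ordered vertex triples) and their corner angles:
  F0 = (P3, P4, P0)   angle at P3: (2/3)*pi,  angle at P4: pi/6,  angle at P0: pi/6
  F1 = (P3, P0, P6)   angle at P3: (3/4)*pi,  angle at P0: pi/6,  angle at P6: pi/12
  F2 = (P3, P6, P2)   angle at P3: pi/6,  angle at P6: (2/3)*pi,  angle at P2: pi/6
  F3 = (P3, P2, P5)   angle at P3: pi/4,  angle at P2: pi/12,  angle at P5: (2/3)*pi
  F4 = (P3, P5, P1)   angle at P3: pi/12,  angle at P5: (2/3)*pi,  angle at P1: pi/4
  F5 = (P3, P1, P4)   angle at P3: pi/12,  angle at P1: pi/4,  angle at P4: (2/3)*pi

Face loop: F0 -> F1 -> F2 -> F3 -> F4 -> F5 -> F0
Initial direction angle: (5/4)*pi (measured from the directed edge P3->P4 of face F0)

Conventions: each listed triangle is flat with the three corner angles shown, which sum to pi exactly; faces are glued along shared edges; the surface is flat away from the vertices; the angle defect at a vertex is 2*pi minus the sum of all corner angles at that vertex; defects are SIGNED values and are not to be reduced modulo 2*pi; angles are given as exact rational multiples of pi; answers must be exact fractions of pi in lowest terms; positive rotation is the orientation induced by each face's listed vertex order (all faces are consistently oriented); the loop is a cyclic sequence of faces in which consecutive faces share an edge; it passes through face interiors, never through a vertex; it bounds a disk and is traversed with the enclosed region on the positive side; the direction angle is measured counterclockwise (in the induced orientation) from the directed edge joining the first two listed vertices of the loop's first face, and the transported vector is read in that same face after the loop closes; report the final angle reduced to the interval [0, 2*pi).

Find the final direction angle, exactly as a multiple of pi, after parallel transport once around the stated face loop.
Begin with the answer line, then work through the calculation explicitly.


Answer: final direction angle = (5/4)*pi

enclosed vertex P3: corner angles sum to 2*pi, defect = 2*pi - 2*pi = 0
the final direction is the initial angle plus the enclosed defects, taken mod 2*pi in the induced orientation
final angle = (5/4)*pi + 0 = (5/4)*pi (mod 2*pi)


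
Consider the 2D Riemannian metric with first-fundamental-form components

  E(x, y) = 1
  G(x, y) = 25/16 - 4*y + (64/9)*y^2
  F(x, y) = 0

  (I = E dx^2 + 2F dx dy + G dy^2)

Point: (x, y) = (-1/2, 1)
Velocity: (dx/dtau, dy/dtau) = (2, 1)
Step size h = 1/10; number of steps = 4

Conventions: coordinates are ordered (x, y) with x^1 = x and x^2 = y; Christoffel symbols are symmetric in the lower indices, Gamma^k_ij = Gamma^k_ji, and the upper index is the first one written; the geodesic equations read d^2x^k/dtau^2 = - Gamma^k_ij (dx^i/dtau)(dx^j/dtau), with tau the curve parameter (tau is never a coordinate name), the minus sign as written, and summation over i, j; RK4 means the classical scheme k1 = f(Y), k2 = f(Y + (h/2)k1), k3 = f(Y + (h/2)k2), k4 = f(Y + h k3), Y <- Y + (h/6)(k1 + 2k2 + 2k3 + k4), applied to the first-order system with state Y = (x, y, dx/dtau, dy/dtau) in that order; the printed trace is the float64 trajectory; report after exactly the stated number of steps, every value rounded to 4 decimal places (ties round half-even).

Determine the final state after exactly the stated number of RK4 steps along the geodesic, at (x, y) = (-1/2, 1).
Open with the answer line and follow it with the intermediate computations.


Answer: x = 0.3000, y = 1.3365, dx/dtau = 2.0000, dy/dtau = 0.7239

f(Y) = (dx/dtau, dy/dtau, -Gamma^x_ij Y'^i Y'^j, -Gamma^y_ij Y'^i Y'^j) with the Gammas evaluated at the stage position; h = 0.100000; intermediate values shown to 6 dp
step 0: x = -0.5000, y = 1.0000, dx/dtau = 2.0000, dy/dtau = 1.0000
step 1:
  k1: at (x, y) = (-0.500000, 1.000000), (dx/dtau, dy/dtau) = (2.000000, 1.000000); Gamma_xxx = 0.000000, Gamma_xxy = 0.000000, Gamma_xyy = 0.000000, Gamma_yxx = 0.000000, Gamma_yxy = 0.000000, Gamma_yyy = 1.093611; k1 = (2.000000, 1.000000, 0.000000, -1.093611)
  k2: at (x, y) = (-0.400000, 1.050000), (dx/dtau, dy/dtau) = (2.000000, 0.945319); Gamma_xxx = 0.000000, Gamma_xxy = 0.000000, Gamma_xyy = 0.000000, Gamma_yxx = 0.000000, Gamma_yxy = 0.000000, Gamma_yyy = 1.050777; k2 = (2.000000, 0.945319, 0.000000, -0.939005)
  k3: at (x, y) = (-0.400000, 1.047266), (dx/dtau, dy/dtau) = (2.000000, 0.953050); Gamma_xxx = 0.000000, Gamma_xxy = 0.000000, Gamma_xyy = 0.000000, Gamma_yxx = 0.000000, Gamma_yxy = 0.000000, Gamma_yyy = 1.053080; k3 = (2.000000, 0.953050, 0.000000, -0.956516)
  k4: at (x, y) = (-0.300000, 1.095305), (dx/dtau, dy/dtau) = (2.000000, 0.904348); Gamma_xxx = 0.000000, Gamma_xxy = 0.000000, Gamma_xyy = 0.000000, Gamma_yxx = 0.000000, Gamma_yxy = 0.000000, Gamma_yyy = 1.013375; k4 = (2.000000, 0.904348, 0.000000, -0.828785)
  Y <- Y + (h/6)(k1 + 2k2 + 2k3 + k4): x = -0.3000, y = 1.0950, dx/dtau = 2.0000, dy/dtau = 0.9048
step 2:
  k1: at (x, y) = (-0.300000, 1.095018), (dx/dtau, dy/dtau) = (2.000000, 0.904776); Gamma_xxx = 0.000000, Gamma_xxy = 0.000000, Gamma_xyy = 0.000000, Gamma_yxx = 0.000000, Gamma_yxy = 0.000000, Gamma_yyy = 1.013607; k1 = (2.000000, 0.904776, 0.000000, -0.829759)
  k2: at (x, y) = (-0.200000, 1.140257), (dx/dtau, dy/dtau) = (2.000000, 0.863288); Gamma_xxx = 0.000000, Gamma_xxy = 0.000000, Gamma_xyy = 0.000000, Gamma_yxx = 0.000000, Gamma_yxy = 0.000000, Gamma_yyy = 0.977791; k2 = (2.000000, 0.863288, 0.000000, -0.728715)
  k3: at (x, y) = (-0.200000, 1.138183), (dx/dtau, dy/dtau) = (2.000000, 0.868340); Gamma_xxx = 0.000000, Gamma_xxy = 0.000000, Gamma_xyy = 0.000000, Gamma_yxx = 0.000000, Gamma_yxy = 0.000000, Gamma_yyy = 0.979398; k3 = (2.000000, 0.868340, 0.000000, -0.738481)
  k4: at (x, y) = (-0.100000, 1.181852), (dx/dtau, dy/dtau) = (2.000000, 0.830928); Gamma_xxx = 0.000000, Gamma_xxy = 0.000000, Gamma_xyy = 0.000000, Gamma_yxx = 0.000000, Gamma_yxy = 0.000000, Gamma_yyy = 0.946300; k4 = (2.000000, 0.830928, 0.000000, -0.653364)
  Y <- Y + (h/6)(k1 + 2k2 + 2k3 + k4): x = -0.1000, y = 1.1817, dx/dtau = 2.0000, dy/dtau = 0.8312
step 3:
  k1: at (x, y) = (-0.100000, 1.181667), (dx/dtau, dy/dtau) = (2.000000, 0.831151); Gamma_xxx = 0.000000, Gamma_xxy = 0.000000, Gamma_xyy = 0.000000, Gamma_yxx = 0.000000, Gamma_yxy = 0.000000, Gamma_yyy = 0.946436; k1 = (2.000000, 0.831151, 0.000000, -0.653809)
  k2: at (x, y) = (0.000000, 1.223225), (dx/dtau, dy/dtau) = (2.000000, 0.798460); Gamma_xxx = 0.000000, Gamma_xxy = 0.000000, Gamma_xyy = 0.000000, Gamma_yxx = 0.000000, Gamma_yxy = 0.000000, Gamma_yyy = 0.916370; k2 = (2.000000, 0.798460, 0.000000, -0.584221)
  k3: at (x, y) = (0.000000, 1.221590), (dx/dtau, dy/dtau) = (2.000000, 0.801940); Gamma_xxx = 0.000000, Gamma_xxy = 0.000000, Gamma_xyy = 0.000000, Gamma_yxx = 0.000000, Gamma_yxy = 0.000000, Gamma_yyy = 0.917526; k3 = (2.000000, 0.801940, 0.000000, -0.590068)
  k4: at (x, y) = (0.100000, 1.261861), (dx/dtau, dy/dtau) = (2.000000, 0.772144); Gamma_xxx = 0.000000, Gamma_xxy = 0.000000, Gamma_xyy = 0.000000, Gamma_yxx = 0.000000, Gamma_yxy = 0.000000, Gamma_yyy = 0.889666; k4 = (2.000000, 0.772144, 0.000000, -0.530425)
  Y <- Y + (h/6)(k1 + 2k2 + 2k3 + k4): x = 0.1000, y = 1.2617, dx/dtau = 2.0000, dy/dtau = 0.7723
step 4:
  k1: at (x, y) = (0.100000, 1.261736), (dx/dtau, dy/dtau) = (2.000000, 0.772271); Gamma_xxx = 0.000000, Gamma_xxy = 0.000000, Gamma_xyy = 0.000000, Gamma_yxx = 0.000000, Gamma_yxy = 0.000000, Gamma_yyy = 0.889751; k1 = (2.000000, 0.772271, 0.000000, -0.530649)
  k2: at (x, y) = (0.200000, 1.300349), (dx/dtau, dy/dtau) = (2.000000, 0.745738); Gamma_xxx = 0.000000, Gamma_xxy = 0.000000, Gamma_xyy = 0.000000, Gamma_yxx = 0.000000, Gamma_yxy = 0.000000, Gamma_yyy = 0.864238; k2 = (2.000000, 0.745738, 0.000000, -0.480625)
  k3: at (x, y) = (0.200000, 1.299023), (dx/dtau, dy/dtau) = (2.000000, 0.748239); Gamma_xxx = 0.000000, Gamma_xxy = 0.000000, Gamma_xyy = 0.000000, Gamma_yxx = 0.000000, Gamma_yxy = 0.000000, Gamma_yyy = 0.865095; k3 = (2.000000, 0.748239, 0.000000, -0.484334)
  k4: at (x, y) = (0.300000, 1.336560), (dx/dtau, dy/dtau) = (2.000000, 0.723837); Gamma_xxx = 0.000000, Gamma_xxy = 0.000000, Gamma_xyy = 0.000000, Gamma_yxx = 0.000000, Gamma_yxy = 0.000000, Gamma_yyy = 0.841351; k4 = (2.000000, 0.723837, 0.000000, -0.440818)
  Y <- Y + (h/6)(k1 + 2k2 + 2k3 + k4): x = 0.3000, y = 1.3365, dx/dtau = 2.0000, dy/dtau = 0.7239


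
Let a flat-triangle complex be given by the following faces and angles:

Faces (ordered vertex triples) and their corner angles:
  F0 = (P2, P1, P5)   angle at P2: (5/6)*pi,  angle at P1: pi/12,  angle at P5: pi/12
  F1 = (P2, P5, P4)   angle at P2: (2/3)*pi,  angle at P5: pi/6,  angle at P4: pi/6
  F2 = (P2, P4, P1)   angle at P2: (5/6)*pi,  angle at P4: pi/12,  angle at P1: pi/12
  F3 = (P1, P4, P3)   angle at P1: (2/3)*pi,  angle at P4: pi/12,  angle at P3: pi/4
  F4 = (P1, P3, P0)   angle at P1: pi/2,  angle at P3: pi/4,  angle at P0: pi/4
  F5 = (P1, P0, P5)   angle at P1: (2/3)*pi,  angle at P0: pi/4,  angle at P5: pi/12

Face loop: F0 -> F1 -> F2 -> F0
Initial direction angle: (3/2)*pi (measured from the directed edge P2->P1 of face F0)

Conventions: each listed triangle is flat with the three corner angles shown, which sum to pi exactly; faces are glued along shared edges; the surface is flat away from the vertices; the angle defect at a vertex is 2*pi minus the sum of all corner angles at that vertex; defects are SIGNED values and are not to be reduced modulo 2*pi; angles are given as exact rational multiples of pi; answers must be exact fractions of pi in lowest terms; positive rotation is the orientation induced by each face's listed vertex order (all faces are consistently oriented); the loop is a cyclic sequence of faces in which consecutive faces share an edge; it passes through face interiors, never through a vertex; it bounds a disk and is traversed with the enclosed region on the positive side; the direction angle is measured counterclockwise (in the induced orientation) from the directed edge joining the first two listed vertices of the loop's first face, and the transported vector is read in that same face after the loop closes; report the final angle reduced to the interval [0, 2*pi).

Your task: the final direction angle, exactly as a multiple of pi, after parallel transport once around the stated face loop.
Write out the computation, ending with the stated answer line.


enclosed vertex P2: corner angles sum to (7/3)*pi, defect = 2*pi - (7/3)*pi = -pi/3
summing the enclosed defects onto the initial angle, mod 2*pi in the induced orientation:
final angle = (3/2)*pi - pi/3 = (7/6)*pi (mod 2*pi)

Answer: final direction angle = (7/6)*pi


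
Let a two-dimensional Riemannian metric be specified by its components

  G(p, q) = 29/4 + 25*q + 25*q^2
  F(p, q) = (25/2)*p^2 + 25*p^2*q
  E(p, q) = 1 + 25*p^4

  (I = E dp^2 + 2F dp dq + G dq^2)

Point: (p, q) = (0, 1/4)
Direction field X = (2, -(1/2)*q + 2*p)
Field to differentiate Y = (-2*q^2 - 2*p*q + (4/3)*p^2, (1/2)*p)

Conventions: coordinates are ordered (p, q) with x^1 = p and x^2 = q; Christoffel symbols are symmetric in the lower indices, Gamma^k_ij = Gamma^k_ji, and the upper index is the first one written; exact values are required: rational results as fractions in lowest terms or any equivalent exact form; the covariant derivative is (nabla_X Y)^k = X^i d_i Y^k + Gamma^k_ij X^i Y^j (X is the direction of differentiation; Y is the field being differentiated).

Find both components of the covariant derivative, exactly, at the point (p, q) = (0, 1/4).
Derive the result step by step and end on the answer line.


E = 1, F = 0, G = 241/16 at the point
E_p = 0, E_q = 0, F_p = 0, F_q = 0, G_p = 0, G_q = 75/2
EG - F^2 = 241/16;  g^inv = (16/241) * [[241/16, 0], [0, 1]]
first-kind symbols [ij,l] = (1/2)(d_i g_jl + d_j g_il - d_l g_ij): [pp,p] = E_p/2 = 0, [pp,q] = F_p - E_q/2 = 0, [pq,p] = E_q/2 = 0, [pq,q] = G_p/2 = 0, [qq,p] = F_q - G_p/2 = 0, [qq,q] = G_q/2 = 75/4
Gamma^p_ij = (G*[ij,p] - F*[ij,q])/(EG - F^2), Gamma^q_ij = (E*[ij,q] - F*[ij,p])/(EG - F^2)
Gamma_ppp = 0, Gamma_ppq = 0, Gamma_pqq = 0, Gamma_qpp = 0, Gamma_qpq = 0, Gamma_qqq = 300/241
X = (2, -1/8), Y = (-1/8, 0) at the point

Answer: (nabla_X Y)^p = -7/8, (nabla_X Y)^q = 1


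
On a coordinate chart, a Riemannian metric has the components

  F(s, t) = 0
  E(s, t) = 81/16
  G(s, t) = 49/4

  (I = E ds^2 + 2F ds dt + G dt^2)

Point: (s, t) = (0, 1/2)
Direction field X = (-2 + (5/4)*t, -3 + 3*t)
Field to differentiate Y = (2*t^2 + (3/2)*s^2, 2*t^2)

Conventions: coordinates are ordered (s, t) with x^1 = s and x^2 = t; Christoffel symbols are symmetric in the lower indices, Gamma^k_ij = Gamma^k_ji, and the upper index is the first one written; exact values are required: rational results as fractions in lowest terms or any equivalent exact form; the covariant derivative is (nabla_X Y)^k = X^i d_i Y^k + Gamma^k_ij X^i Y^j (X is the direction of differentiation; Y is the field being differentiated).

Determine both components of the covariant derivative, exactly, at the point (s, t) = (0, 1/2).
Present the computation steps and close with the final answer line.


E = 81/16, F = 0, G = 49/4 at the point
E_s = 0, E_t = 0, F_s = 0, F_t = 0, G_s = 0, G_t = 0
EG - F^2 = 3969/64;  g^inv = (64/3969) * [[49/4, 0], [0, 81/16]]
first-kind symbols [ij,l] = (1/2)(d_i g_jl + d_j g_il - d_l g_ij): [ss,s] = E_s/2 = 0, [ss,t] = F_s - E_t/2 = 0, [st,s] = E_t/2 = 0, [st,t] = G_s/2 = 0, [tt,s] = F_t - G_s/2 = 0, [tt,t] = G_t/2 = 0
Gamma^s_ij = (G*[ij,s] - F*[ij,t])/(EG - F^2), Gamma^t_ij = (E*[ij,t] - F*[ij,s])/(EG - F^2)
Gamma_sss = 0, Gamma_sst = 0, Gamma_stt = 0, Gamma_tss = 0, Gamma_tst = 0, Gamma_ttt = 0
X = (-11/8, -3/2), Y = (1/2, 1/2) at the point

Answer: (nabla_X Y)^s = -3, (nabla_X Y)^t = -3


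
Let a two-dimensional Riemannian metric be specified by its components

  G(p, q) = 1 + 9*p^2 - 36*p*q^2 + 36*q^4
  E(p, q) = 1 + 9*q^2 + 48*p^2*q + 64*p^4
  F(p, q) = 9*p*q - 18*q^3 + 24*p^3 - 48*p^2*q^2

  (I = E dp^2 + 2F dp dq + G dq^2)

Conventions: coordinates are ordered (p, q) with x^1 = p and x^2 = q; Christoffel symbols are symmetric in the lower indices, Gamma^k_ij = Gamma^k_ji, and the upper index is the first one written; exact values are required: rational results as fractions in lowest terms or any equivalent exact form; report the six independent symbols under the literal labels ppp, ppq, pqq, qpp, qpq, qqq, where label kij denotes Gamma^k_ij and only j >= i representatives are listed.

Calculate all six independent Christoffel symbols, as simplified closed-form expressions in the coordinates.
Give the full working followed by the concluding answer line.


E = 1 + 9*q^2 + 48*p^2*q + 64*p^4; F = 9*p*q - 18*q^3 + 24*p^3 - 48*p^2*q^2; G = 1 + 9*p^2 - 36*p*q^2 + 36*q^4
Gamma^k_ij = (1/2) g^{kl} (d_i g_jl + d_j g_il - d_l g_ij), with g^inv = (1/(EG-F^2)) [[G, -F], [-F, E]]
first partials: E_p = 96*p*q + 256*p^3, E_q = 18*q + 48*p^2, F_p = 9*q + 72*p^2 - 96*p*q^2, F_q = 9*p - 54*q^2 - 96*p^2*q, G_p = 18*p - 36*q^2, G_q = -72*p*q + 144*q^3
D = EG - F^2 = 1 + 9*q^2 + 9*p^2 - 36*p*q^2 + 48*p^2*q + 36*q^4 + 64*p^4
expanded: Gamma^p_pp = (G E_p - 2F F_p + F E_q)/(2D), Gamma^p_pq = (G E_q - F G_p)/(2D), Gamma^p_qq = (2G F_q - G G_p - F G_q)/(2D), Gamma^q_pp = (2E F_p - E E_q - F E_p)/(2D), Gamma^q_pq = (E G_p - F E_q)/(2D), Gamma^q_qq = (E G_q - 2F F_q + F G_p)/(2D); substitute and cancel common factors

Answer: Gamma_ppp = (128*p^3 + 48*p*q)/(64*p^4 + 48*p^2*q + 9*p^2 - 36*p*q^2 + 36*q^4 + 9*q^2 + 1), Gamma_ppq = (24*p^2 + 9*q)/(64*p^4 + 48*p^2*q + 9*p^2 - 36*p*q^2 + 36*q^4 + 9*q^2 + 1), Gamma_pqq = (-96*p^2*q - 36*q^2)/(64*p^4 + 48*p^2*q + 9*p^2 - 36*p*q^2 + 36*q^4 + 9*q^2 + 1), Gamma_qpp = (48*p^2 - 96*p*q^2)/(64*p^4 + 48*p^2*q + 9*p^2 - 36*p*q^2 + 36*q^4 + 9*q^2 + 1), Gamma_qpq = (9*p - 18*q^2)/(64*p^4 + 48*p^2*q + 9*p^2 - 36*p*q^2 + 36*q^4 + 9*q^2 + 1), Gamma_qqq = (-36*p*q + 72*q^3)/(64*p^4 + 48*p^2*q + 9*p^2 - 36*p*q^2 + 36*q^4 + 9*q^2 + 1)


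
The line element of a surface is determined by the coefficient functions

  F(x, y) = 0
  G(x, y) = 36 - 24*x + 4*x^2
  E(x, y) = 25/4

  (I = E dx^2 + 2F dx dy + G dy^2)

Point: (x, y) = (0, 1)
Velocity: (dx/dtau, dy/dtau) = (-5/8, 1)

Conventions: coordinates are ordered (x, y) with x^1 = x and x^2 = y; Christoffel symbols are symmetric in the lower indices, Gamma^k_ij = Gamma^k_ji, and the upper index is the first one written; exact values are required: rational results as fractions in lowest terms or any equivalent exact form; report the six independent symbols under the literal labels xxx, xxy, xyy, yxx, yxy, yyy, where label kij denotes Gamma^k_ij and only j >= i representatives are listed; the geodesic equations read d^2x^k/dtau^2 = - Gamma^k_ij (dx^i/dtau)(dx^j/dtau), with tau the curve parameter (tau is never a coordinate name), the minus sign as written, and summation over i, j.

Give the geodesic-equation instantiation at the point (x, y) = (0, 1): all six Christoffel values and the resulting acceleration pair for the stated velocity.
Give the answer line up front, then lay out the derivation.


Answer: Gamma_xxx = 0, Gamma_xxy = 0, Gamma_xyy = 48/25, Gamma_yxx = 0, Gamma_yxy = -1/3, Gamma_yyy = 0; accelerations (d^2x/dtau^2, d^2y/dtau^2) = (-48/25, -5/12)

E = 25/4, F = 0, G = 36 at the point
E_x = 0, E_y = 0, F_x = 0, F_y = 0, G_x = -24, G_y = 0
EG - F^2 = 225;  g^inv = (1/225) * [[36, 0], [0, 25/4]]
first-kind symbols [ij,l] = (1/2)(d_i g_jl + d_j g_il - d_l g_ij): [xx,x] = E_x/2 = 0, [xx,y] = F_x - E_y/2 = 0, [xy,x] = E_y/2 = 0, [xy,y] = G_x/2 = -12, [yy,x] = F_y - G_x/2 = 12, [yy,y] = G_y/2 = 0
Gamma^x_ij = (G*[ij,x] - F*[ij,y])/(EG - F^2), Gamma^y_ij = (E*[ij,y] - F*[ij,x])/(EG - F^2)
Gamma_xxx = 0, Gamma_xxy = 0, Gamma_xyy = 48/25, Gamma_yxx = 0, Gamma_yxy = -1/3, Gamma_yyy = 0
d^2x/dtau^2 = -(Gamma_xxx*(-5/8)^2 + 2*Gamma_xxy*(-5/8)*(1) + Gamma_xyy*(1)^2) = -48/25
d^2y/dtau^2 = -(Gamma_yxx*(-5/8)^2 + 2*Gamma_yxy*(-5/8)*(1) + Gamma_yyy*(1)^2) = -5/12


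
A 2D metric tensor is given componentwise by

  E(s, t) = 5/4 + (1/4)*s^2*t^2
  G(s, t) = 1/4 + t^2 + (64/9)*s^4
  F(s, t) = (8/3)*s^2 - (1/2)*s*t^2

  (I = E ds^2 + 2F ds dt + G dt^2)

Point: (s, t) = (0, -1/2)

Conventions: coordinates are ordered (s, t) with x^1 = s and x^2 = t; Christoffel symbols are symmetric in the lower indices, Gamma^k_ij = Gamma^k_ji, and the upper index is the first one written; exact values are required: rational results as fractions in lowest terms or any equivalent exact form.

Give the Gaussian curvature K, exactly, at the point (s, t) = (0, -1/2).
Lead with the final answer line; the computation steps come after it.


Answer: K = 3/5

E = 5/4, F = 0, G = 1/2, EG - F^2 = 5/8 at the point
E_s = 0, E_t = 0, F_s = -1/8, F_t = 0, G_s = 0, G_t = -1
E_tt = 0, F_st = 1/2, G_ss = 0
Using the Brioschi determinant formula for K from the metric derivatives:
M1 = [[-E_tt/2 + F_st - G_ss/2, E_s/2, F_s - E_t/2], [F_t - G_s/2, E, F], [G_t/2, F, G]] = [[1/2, 0, -1/8], [0, 5/4, 0], [-1/2, 0, 1/2]]; det M1 = 15/64
M2 = [[0, E_t/2, G_s/2], [E_t/2, E, F], [G_s/2, F, G]] = [[0, 0, 0], [0, 5/4, 0], [0, 0, 1/2]]; det M2 = 0
det M1 - det M2 = 15/64; K = 15/64 / (5/8)^2 = 3/5


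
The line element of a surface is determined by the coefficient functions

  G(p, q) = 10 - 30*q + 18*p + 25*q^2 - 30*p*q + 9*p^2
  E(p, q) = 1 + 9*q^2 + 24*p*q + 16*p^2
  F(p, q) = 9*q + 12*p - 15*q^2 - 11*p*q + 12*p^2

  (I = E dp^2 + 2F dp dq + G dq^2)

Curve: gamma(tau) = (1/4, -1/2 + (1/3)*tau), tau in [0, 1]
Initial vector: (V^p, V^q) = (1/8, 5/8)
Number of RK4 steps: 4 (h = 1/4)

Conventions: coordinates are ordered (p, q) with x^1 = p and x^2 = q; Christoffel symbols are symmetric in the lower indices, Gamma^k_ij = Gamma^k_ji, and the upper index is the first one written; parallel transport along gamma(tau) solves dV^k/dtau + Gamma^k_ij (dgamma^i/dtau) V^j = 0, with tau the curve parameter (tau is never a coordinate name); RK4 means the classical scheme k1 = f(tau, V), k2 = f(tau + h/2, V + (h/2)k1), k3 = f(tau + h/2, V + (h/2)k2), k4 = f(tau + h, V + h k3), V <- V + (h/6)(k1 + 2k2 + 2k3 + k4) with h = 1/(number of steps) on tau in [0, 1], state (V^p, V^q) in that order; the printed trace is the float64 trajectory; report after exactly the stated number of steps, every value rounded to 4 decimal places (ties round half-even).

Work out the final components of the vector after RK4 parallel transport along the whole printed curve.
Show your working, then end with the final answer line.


gamma'(tau) = (0, 1/3); f(tau, V)^k = -Gamma^k_ij(gamma(tau)) gamma'^i(tau) V^j; h = 1/4; intermediate values shown to 6 dp
curve data and Christoffel symbols at the stage parameters:
  tau = 0.000000: gamma = (0.250000, -0.500000), gamma' = (0.000000, 0.333333); Gamma_ppp = -0.049612, Gamma_ppq = -0.037209, Gamma_pqq = 0.062016, Gamma_qpp = 0.620155, Gamma_qpq = 0.465116, Gamma_qqq = -0.775194
  tau = 0.125000: gamma = (0.250000, -0.458333), gamma' = (0.000000, 0.333333); Gamma_ppp = -0.039849, Gamma_ppq = -0.029887, Gamma_pqq = 0.049811, Gamma_qpp = 0.642007, Gamma_qpq = 0.481505, Gamma_qqq = -0.802509
  tau = 0.250000: gamma = (0.250000, -0.416667), gamma' = (0.000000, 0.333333); Gamma_ppp = -0.028498, Gamma_ppq = -0.021373, Gamma_pqq = 0.035622, Gamma_qpp = 0.664952, Gamma_qpq = 0.498714, Gamma_qqq = -0.831189
  tau = 0.375000: gamma = (0.250000, -0.375000), gamma' = (0.000000, 0.333333); Gamma_ppp = -0.015311, Gamma_ppq = -0.011483, Gamma_pqq = 0.019139, Gamma_qpp = 0.688995, Gamma_qpq = 0.516746, Gamma_qqq = -0.861244
  tau = 0.500000: gamma = (0.250000, -0.333333), gamma' = (0.000000, 0.333333); Gamma_ppp = 0.000000, Gamma_ppq = 0.000000, Gamma_pqq = 0.000000, Gamma_qpp = 0.714122, Gamma_qpq = 0.535592, Gamma_qqq = -0.892653
  tau = 0.625000: gamma = (0.250000, -0.291667), gamma' = (0.000000, 0.333333); Gamma_ppp = 0.017767, Gamma_ppq = 0.013325, Gamma_pqq = -0.022209, Gamma_qpp = 0.740284, Gamma_qpq = 0.555213, Gamma_qqq = -0.925355
  tau = 0.750000: gamma = (0.250000, -0.250000), gamma' = (0.000000, 0.333333); Gamma_ppp = 0.038369, Gamma_ppq = 0.028777, Gamma_pqq = -0.047962, Gamma_qpp = 0.767386, Gamma_qpq = 0.575540, Gamma_qqq = -0.959233
  tau = 0.875000: gamma = (0.250000, -0.208333), gamma' = (0.000000, 0.333333); Gamma_ppp = 0.062239, Gamma_ppq = 0.046679, Gamma_pqq = -0.077799, Gamma_qpp = 0.795274, Gamma_qpq = 0.596456, Gamma_qqq = -0.994093
  tau = 1.000000: gamma = (0.250000, -0.166667), gamma' = (0.000000, 0.333333); Gamma_ppp = 0.089860, Gamma_ppq = 0.067395, Gamma_pqq = -0.112324, Gamma_qpp = 0.823713, Gamma_qpq = 0.617785, Gamma_qqq = -1.029641
step 0: V^p = 0.1250, V^q = 0.6250
step 1: k1 = (-0.011370, 0.142119), k2 = (-0.009441, 0.152107), k3 = (-0.009459, 0.152402), k4 = (-0.007000, 0.163334); V <- V + (h/6)(k1 + 2k2 + 2k3 + k4): V^p = 0.1227, V^q = 0.6631
step 2: k1 = (-0.007000, 0.163331), k2 = (-0.003894, 0.175248), k3 = (-0.003902, 0.175609), k4 = (0.000000, 0.188646); V <- V + (h/6)(k1 + 2k2 + 2k3 + k4): V^p = 0.1217, V^q = 0.7070
step 3: k1 = (0.000000, 0.188640), k2 = (0.004868, 0.202824), k3 = (0.004878, 0.203258), k4 = (0.010936, 0.218724); V <- V + (h/6)(k1 + 2k2 + 2k3 + k4): V^p = 0.1230, V^q = 0.7578
step 4: k1 = (0.010936, 0.218714), k2 = (0.018427, 0.235450), k3 = (0.018466, 0.235957), k4 = (0.027716, 0.254063); V <- V + (h/6)(k1 + 2k2 + 2k3 + k4): V^p = 0.1277, V^q = 0.8168

Answer: V^p = 0.1277, V^q = 0.8168


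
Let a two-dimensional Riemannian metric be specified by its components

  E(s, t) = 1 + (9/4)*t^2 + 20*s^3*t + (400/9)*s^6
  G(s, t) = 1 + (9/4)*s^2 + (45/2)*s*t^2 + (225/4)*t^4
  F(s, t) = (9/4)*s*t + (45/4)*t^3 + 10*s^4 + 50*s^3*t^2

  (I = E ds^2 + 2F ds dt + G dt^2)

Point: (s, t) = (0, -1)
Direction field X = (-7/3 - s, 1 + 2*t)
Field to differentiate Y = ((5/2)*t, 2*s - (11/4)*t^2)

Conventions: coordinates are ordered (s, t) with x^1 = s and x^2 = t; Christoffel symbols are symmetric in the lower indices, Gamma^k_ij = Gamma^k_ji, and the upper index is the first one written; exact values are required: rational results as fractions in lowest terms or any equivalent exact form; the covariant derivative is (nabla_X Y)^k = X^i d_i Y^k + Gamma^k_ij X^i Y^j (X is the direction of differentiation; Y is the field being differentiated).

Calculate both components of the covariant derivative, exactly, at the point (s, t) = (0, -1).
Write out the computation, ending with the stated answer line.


E = 13/4, F = -45/4, G = 229/4 at the point
E_s = 0, E_t = -9/2, F_s = -9/4, F_t = 135/4, G_s = 45/2, G_t = -225
EG - F^2 = 119/2;  g^inv = (2/119) * [[229/4, 45/4], [45/4, 13/4]]
first-kind symbols [ij,l] = (1/2)(d_i g_jl + d_j g_il - d_l g_ij): [ss,s] = E_s/2 = 0, [ss,t] = F_s - E_t/2 = 0, [st,s] = E_t/2 = -9/4, [st,t] = G_s/2 = 45/4, [tt,s] = F_t - G_s/2 = 45/2, [tt,t] = G_t/2 = -225/2
Gamma^s_ij = (G*[ij,s] - F*[ij,t])/(EG - F^2), Gamma^t_ij = (E*[ij,t] - F*[ij,s])/(EG - F^2)
Gamma_sss = 0, Gamma_sst = -9/238, Gamma_stt = 45/119, Gamma_tss = 0, Gamma_tst = 45/238, Gamma_ttt = -225/119
X = (-7/3, -1), Y = (-5/2, -11/4) at the point

Answer: (nabla_X Y)^s = -1711/952, (nabla_X Y)^t = -39071/2856


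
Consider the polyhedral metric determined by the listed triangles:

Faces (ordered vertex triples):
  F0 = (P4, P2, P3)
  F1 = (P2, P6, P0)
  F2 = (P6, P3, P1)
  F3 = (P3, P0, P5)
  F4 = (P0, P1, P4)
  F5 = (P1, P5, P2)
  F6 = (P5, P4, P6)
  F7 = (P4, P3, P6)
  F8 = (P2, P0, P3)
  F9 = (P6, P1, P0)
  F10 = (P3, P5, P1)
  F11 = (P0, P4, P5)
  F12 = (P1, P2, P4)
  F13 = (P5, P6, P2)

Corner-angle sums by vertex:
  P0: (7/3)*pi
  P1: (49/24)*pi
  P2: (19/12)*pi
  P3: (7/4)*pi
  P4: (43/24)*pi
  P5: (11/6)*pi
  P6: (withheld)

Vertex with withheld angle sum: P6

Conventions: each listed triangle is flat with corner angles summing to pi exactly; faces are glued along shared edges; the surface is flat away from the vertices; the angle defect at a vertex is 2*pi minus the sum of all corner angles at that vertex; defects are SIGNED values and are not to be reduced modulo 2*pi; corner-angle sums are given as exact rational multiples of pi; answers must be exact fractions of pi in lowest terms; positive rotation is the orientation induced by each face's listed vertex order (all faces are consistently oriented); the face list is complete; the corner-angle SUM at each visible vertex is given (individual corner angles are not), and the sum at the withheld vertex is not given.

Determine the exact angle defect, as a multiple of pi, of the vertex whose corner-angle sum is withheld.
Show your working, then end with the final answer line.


V = 7, E = 21, F = 14; chi = V - E + F = 0
Gauss-Bonnet: total defect = 2*pi*chi = 0; visible defects sum to (2/3)*pi

Answer: defect(P6) = (-2/3)*pi
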